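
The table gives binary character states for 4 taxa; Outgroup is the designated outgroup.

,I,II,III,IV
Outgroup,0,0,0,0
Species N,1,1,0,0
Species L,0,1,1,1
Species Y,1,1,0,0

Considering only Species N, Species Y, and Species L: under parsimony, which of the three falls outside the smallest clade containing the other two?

Species L

The outgroup has state '0' for every character, so '1' is the derived state throughout.
I: derived state '1' in Species N and Species Y only — synapomorphy for {Species N, Species Y}.
All ingroup taxa share the derived state '1' for II; it defines the ingroup but does not resolve relationships within it.
III (derived state '1') is unique to Species L (autapomorphy; uninformative for grouping).
IV: derived state '1' in Species L only — an autapomorphy, so it tells us nothing about relationships among taxa.
Most parsimonious ingroup topology: ((Species N,Species Y),Species L).
Species N and Species Y share a more recent common ancestor with each other than either does with Species L, so Species L is the least closely related of the three.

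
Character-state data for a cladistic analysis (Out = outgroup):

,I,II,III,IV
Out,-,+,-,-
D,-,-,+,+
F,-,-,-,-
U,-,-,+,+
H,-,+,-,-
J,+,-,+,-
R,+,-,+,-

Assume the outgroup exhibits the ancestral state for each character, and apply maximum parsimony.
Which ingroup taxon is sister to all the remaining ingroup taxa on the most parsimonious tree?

H

Character polarity is set by the outgroup: the derived state is whichever differs from the outgroup's state, so for II the derived state is '-', and for the remaining characters it is '+'.
I: derived state '+' in J and R only — synapomorphy for {J, R}.
II (derived state '-') is shared by D, F, J, R, and U — a synapomorphy uniting that clade.
III: derived state '+' in D, J, R, and U only — synapomorphy for {D, J, R, U}.
Only D and U show the derived state '+' for IV, supporting them as a clade.
Most parsimonious ingroup topology: ((((D,U),(J,R)),F),H).
H is sister to the clade containing all other ingroup taxa, so it is the earliest-diverging (most basal) ingroup lineage.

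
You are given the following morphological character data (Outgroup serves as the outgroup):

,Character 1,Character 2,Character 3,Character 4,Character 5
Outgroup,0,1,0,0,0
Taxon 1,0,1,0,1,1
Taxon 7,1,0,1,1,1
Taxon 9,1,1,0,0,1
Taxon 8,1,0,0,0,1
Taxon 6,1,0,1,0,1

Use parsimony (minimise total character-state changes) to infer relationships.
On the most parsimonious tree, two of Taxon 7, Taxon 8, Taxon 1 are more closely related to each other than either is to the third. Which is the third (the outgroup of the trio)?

Character polarity is set by the outgroup: the derived state is whichever differs from the outgroup's state, so for Character 2 the derived state is '0', and for the remaining characters it is '1'.
Only Taxon 6, Taxon 7, Taxon 8, and Taxon 9 show the derived state '1' for Character 1, supporting them as a clade.
Only Taxon 6, Taxon 7, and Taxon 8 show the derived state '0' for Character 2, supporting them as a clade.
Only Taxon 6 and Taxon 7 show the derived state '1' for Character 3, supporting them as a clade.
Character 4 groups Taxon 1 and Taxon 7, which is incompatible with the clades supported by the remaining characters; treating it as convergent (homoplasy) costs fewer steps than any alternative tree.
Character 5 (derived state '1') is shared by all ingroup taxa — unites the whole ingroup.
Most parsimonious ingroup topology: (Taxon 1,(((Taxon 7,Taxon 6),Taxon 8),Taxon 9)).
Taxon 7 and Taxon 8 share a more recent common ancestor with each other than either does with Taxon 1, so Taxon 1 is the least closely related of the three.

Taxon 1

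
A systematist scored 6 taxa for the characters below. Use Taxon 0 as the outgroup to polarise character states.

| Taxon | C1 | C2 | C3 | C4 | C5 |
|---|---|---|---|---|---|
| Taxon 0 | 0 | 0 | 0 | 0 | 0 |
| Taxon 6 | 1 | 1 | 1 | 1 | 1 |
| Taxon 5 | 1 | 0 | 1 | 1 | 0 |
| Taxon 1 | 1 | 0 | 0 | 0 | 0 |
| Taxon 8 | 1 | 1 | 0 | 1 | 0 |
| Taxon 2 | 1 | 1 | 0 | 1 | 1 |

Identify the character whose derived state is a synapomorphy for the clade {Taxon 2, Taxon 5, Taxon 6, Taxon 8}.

C4

The outgroup has state '0' for every character, so '1' is the derived state throughout.
C1 (derived state '1') is shared by all ingroup taxa — unites the whole ingroup.
C2: derived state '1' in Taxon 2, Taxon 6, and Taxon 8 only — synapomorphy for {Taxon 2, Taxon 6, Taxon 8}.
C3 groups Taxon 5 and Taxon 6, which is incompatible with the clades supported by the remaining characters; treating it as convergent (homoplasy) costs fewer steps than any alternative tree.
Only Taxon 2, Taxon 5, Taxon 6, and Taxon 8 show the derived state '1' for C4, supporting them as a clade.
Only Taxon 2 and Taxon 6 show the derived state '1' for C5, supporting them as a clade.
Most parsimonious ingroup topology: ((((Taxon 6,Taxon 2),Taxon 8),Taxon 5),Taxon 1).
The clade {Taxon 2, Taxon 5, Taxon 6, Taxon 8} is supported by C4: its derived state '1' occurs in exactly those taxa and in no other taxon (including the outgroup).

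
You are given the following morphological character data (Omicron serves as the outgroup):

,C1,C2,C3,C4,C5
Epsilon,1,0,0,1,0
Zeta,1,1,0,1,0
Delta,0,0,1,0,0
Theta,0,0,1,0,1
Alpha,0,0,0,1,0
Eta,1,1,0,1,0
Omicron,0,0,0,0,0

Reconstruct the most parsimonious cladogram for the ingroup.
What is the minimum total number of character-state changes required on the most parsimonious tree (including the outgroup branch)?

5

The outgroup has state '0' for every character, so '1' is the derived state throughout.
Only Epsilon, Eta, and Zeta show the derived state '1' for C1, supporting them as a clade.
C2 (derived state '1') is shared by Eta and Zeta — a synapomorphy uniting that clade.
C3 (derived state '1') is shared by Delta and Theta — a synapomorphy uniting that clade.
C4: derived state '1' in Alpha, Epsilon, Eta, and Zeta only — synapomorphy for {Alpha, Epsilon, Eta, Zeta}.
C5 (derived state '1') is unique to Theta (autapomorphy; uninformative for grouping).
Most parsimonious ingroup topology: ((Alpha,(Epsilon,(Zeta,Eta))),(Delta,Theta)).
Changes per character on this tree: C1: 1; C2: 1; C3: 1; C4: 1; C5: 1.
Total = 5.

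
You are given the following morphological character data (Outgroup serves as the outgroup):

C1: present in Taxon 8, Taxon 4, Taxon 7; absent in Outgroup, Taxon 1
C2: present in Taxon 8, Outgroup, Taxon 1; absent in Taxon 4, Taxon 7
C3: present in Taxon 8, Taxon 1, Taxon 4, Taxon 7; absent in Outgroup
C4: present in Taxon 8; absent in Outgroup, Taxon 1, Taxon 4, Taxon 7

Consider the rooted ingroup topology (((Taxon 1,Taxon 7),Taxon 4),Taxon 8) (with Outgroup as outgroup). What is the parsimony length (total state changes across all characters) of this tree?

Map each character onto (((Taxon 1,Taxon 7),Taxon 4),Taxon 8) (rooted by Outgroup) and count the minimum state changes it requires (Fitch parsimony):
C1: 2; C2: 2; C3: 1; C4: 1.
Total tree length = 6.

6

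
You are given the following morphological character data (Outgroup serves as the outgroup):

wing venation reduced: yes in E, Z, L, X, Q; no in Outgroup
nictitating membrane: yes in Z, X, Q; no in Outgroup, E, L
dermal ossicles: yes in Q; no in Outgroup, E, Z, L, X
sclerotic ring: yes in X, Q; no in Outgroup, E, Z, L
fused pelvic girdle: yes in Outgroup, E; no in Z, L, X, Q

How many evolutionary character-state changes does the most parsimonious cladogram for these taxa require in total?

Character polarity is set by the outgroup: the derived state is whichever differs from the outgroup's state, so for fused pelvic girdle the derived state is 'no', and for the remaining characters it is 'yes'.
wing venation reduced (derived state 'yes') is shared by all ingroup taxa — unites the whole ingroup.
nictitating membrane: derived state 'yes' in Q, X, and Z only — synapomorphy for {Q, X, Z}.
dermal ossicles (derived state 'yes') is unique to Q (autapomorphy; uninformative for grouping).
sclerotic ring: derived state 'yes' in Q and X only — synapomorphy for {Q, X}.
fused pelvic girdle: derived state 'no' in L, Q, X, and Z only — synapomorphy for {L, Q, X, Z}.
Most parsimonious ingroup topology: (E,((Z,(X,Q)),L)).
Changes per character on this tree: wing venation reduced: 1; nictitating membrane: 1; dermal ossicles: 1; sclerotic ring: 1; fused pelvic girdle: 1.
Total = 5.

5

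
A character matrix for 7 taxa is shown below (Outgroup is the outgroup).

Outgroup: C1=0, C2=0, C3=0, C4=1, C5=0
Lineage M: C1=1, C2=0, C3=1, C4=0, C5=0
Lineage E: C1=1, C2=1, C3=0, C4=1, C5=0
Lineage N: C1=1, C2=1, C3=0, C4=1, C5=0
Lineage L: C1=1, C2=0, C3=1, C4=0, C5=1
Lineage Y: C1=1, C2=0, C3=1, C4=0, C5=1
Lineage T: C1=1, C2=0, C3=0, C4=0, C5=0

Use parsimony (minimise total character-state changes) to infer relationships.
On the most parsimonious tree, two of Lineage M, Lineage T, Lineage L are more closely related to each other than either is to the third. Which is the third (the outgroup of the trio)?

Lineage T

Character polarity is set by the outgroup: the derived state is whichever differs from the outgroup's state, so for C4 the derived state is '0', and for the remaining characters it is '1'.
C1 (derived state '1') is shared by all ingroup taxa — unites the whole ingroup.
C2: derived state '1' in Lineage E and Lineage N only — synapomorphy for {Lineage E, Lineage N}.
C3 (derived state '1') is shared by Lineage L, Lineage M, and Lineage Y — a synapomorphy uniting that clade.
C4 (derived state '0') is shared by Lineage L, Lineage M, Lineage T, and Lineage Y — a synapomorphy uniting that clade.
C5 (derived state '1') is shared by Lineage L and Lineage Y — a synapomorphy uniting that clade.
Most parsimonious ingroup topology: (((Lineage M,(Lineage L,Lineage Y)),Lineage T),(Lineage E,Lineage N)).
Lineage M and Lineage L share a more recent common ancestor with each other than either does with Lineage T, so Lineage T is the least closely related of the three.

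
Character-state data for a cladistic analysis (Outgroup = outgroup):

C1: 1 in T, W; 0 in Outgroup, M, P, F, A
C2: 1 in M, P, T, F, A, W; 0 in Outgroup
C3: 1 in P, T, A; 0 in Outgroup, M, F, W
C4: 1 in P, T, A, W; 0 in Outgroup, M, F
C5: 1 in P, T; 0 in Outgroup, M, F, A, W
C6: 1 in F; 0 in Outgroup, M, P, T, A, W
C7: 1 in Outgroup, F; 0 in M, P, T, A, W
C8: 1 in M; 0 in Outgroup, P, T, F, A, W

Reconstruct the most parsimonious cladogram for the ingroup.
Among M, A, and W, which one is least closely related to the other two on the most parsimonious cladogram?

M

Character polarity is set by the outgroup: the derived state is whichever differs from the outgroup's state, so for C7 the derived state is '0', and for the remaining characters it is '1'.
C1 (state '1') occurs in T and W but conflicts with the nesting implied by the other characters — most parsimoniously interpreted as homoplasy.
All ingroup taxa share the derived state '1' for C2; it defines the ingroup but does not resolve relationships within it.
Only A, P, and T show the derived state '1' for C3, supporting them as a clade.
C4: derived state '1' in A, P, T, and W only — synapomorphy for {A, P, T, W}.
Only P and T show the derived state '1' for C5, supporting them as a clade.
C6 (derived state '1') is unique to F (autapomorphy; uninformative for grouping).
C7: derived state '0' in A, M, P, T, and W only — synapomorphy for {A, M, P, T, W}.
C8 (derived state '1') is unique to M (autapomorphy; uninformative for grouping).
Most parsimonious ingroup topology: ((M,(((P,T),A),W)),F).
A and W share a more recent common ancestor with each other than either does with M, so M is the least closely related of the three.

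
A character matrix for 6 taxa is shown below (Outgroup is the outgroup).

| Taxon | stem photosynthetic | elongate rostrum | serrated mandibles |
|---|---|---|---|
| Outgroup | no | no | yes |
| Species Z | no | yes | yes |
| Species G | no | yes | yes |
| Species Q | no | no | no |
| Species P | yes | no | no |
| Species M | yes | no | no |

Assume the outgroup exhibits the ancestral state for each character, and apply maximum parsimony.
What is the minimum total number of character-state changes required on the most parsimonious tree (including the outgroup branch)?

3

Character polarity is set by the outgroup: the derived state is whichever differs from the outgroup's state, so for serrated mandibles the derived state is 'no', and for the remaining characters it is 'yes'.
stem photosynthetic: derived state 'yes' in Species M and Species P only — synapomorphy for {Species M, Species P}.
elongate rostrum (derived state 'yes') is shared by Species G and Species Z — a synapomorphy uniting that clade.
serrated mandibles: derived state 'no' in Species M, Species P, and Species Q only — synapomorphy for {Species M, Species P, Species Q}.
Most parsimonious ingroup topology: ((Species Z,Species G),(Species Q,(Species P,Species M))).
Changes per character on this tree: stem photosynthetic: 1; elongate rostrum: 1; serrated mandibles: 1.
Total = 3.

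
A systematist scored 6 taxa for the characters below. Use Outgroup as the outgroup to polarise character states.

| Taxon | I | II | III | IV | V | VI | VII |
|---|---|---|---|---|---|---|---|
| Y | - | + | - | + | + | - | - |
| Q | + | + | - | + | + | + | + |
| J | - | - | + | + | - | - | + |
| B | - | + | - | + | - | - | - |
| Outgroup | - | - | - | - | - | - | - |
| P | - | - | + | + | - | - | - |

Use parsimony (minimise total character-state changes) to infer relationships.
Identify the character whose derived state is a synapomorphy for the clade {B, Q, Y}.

II

The outgroup has state '-' for every character, so '+' is the derived state throughout.
I (derived state '+') is unique to Q (autapomorphy; uninformative for grouping).
Only B, Q, and Y show the derived state '+' for II, supporting them as a clade.
Only J and P show the derived state '+' for III, supporting them as a clade.
All ingroup taxa share the derived state '+' for IV; it defines the ingroup but does not resolve relationships within it.
V: derived state '+' in Q and Y only — synapomorphy for {Q, Y}.
VI (derived state '+') is unique to Q (autapomorphy; uninformative for grouping).
VII (state '+') occurs in J and Q but conflicts with the nesting implied by the other characters — most parsimoniously interpreted as homoplasy.
Most parsimonious ingroup topology: (((Q,Y),B),(J,P)).
The clade {B, Q, Y} is supported by II: its derived state '+' occurs in exactly those taxa and in no other taxon (including the outgroup).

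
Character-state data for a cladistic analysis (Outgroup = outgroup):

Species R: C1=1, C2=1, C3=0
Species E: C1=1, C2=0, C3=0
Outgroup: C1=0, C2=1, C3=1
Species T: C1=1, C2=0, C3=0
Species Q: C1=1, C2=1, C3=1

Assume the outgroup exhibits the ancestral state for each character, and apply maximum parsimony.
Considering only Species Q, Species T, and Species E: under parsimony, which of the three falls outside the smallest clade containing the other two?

Character polarity is set by the outgroup: the derived state is whichever differs from the outgroup's state, so for C2, C3 the derived state is '0', and for the remaining characters it is '1'.
C1 (derived state '1') is shared by all ingroup taxa — unites the whole ingroup.
C2 (derived state '0') is shared by Species E and Species T — a synapomorphy uniting that clade.
C3: derived state '0' in Species E, Species R, and Species T only — synapomorphy for {Species E, Species R, Species T}.
Most parsimonious ingroup topology: (((Species T,Species E),Species R),Species Q).
Species E and Species T share a more recent common ancestor with each other than either does with Species Q, so Species Q is the least closely related of the three.

Species Q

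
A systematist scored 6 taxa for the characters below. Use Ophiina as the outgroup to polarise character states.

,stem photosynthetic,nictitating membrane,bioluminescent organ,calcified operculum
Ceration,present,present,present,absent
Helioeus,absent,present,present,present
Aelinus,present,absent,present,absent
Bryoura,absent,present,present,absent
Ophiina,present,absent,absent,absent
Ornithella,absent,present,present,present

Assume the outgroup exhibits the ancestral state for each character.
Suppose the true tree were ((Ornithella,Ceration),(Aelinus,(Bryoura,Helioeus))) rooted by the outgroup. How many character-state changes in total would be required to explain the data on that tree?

7

Map each character onto ((Ornithella,Ceration),(Aelinus,(Bryoura,Helioeus))) (rooted by Ophiina) and count the minimum state changes it requires (Fitch parsimony):
stem photosynthetic: 2; nictitating membrane: 2; bioluminescent organ: 1; calcified operculum: 2.
Total tree length = 7.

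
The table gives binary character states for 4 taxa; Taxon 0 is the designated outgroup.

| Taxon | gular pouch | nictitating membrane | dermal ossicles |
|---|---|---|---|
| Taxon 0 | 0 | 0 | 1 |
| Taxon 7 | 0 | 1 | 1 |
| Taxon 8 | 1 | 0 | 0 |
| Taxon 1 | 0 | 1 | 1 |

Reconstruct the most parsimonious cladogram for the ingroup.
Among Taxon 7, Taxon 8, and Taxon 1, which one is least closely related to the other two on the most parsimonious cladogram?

Character polarity is set by the outgroup: the derived state is whichever differs from the outgroup's state, so for dermal ossicles the derived state is '0', and for the remaining characters it is '1'.
gular pouch: derived state '1' in Taxon 8 only — an autapomorphy, so it tells us nothing about relationships among taxa.
Only Taxon 1 and Taxon 7 show the derived state '1' for nictitating membrane, supporting them as a clade.
dermal ossicles: derived state '0' in Taxon 8 only — an autapomorphy, so it tells us nothing about relationships among taxa.
Most parsimonious ingroup topology: ((Taxon 7,Taxon 1),Taxon 8).
Taxon 1 and Taxon 7 share a more recent common ancestor with each other than either does with Taxon 8, so Taxon 8 is the least closely related of the three.

Taxon 8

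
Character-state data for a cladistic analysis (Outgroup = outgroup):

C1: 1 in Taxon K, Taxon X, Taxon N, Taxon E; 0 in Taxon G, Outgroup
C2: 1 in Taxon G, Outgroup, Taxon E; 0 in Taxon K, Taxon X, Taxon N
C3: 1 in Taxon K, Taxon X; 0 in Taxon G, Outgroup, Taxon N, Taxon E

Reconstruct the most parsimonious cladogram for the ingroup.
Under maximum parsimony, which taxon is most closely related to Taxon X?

Taxon K

Character polarity is set by the outgroup: the derived state is whichever differs from the outgroup's state, so for C2 the derived state is '0', and for the remaining characters it is '1'.
C1: derived state '1' in Taxon E, Taxon K, Taxon N, and Taxon X only — synapomorphy for {Taxon E, Taxon K, Taxon N, Taxon X}.
Only Taxon K, Taxon N, and Taxon X show the derived state '0' for C2, supporting them as a clade.
C3: derived state '1' in Taxon K and Taxon X only — synapomorphy for {Taxon K, Taxon X}.
Most parsimonious ingroup topology: (Taxon G,((Taxon N,(Taxon X,Taxon K)),Taxon E)).
Taxon X and Taxon K form a cherry on this tree, so they are sister taxa.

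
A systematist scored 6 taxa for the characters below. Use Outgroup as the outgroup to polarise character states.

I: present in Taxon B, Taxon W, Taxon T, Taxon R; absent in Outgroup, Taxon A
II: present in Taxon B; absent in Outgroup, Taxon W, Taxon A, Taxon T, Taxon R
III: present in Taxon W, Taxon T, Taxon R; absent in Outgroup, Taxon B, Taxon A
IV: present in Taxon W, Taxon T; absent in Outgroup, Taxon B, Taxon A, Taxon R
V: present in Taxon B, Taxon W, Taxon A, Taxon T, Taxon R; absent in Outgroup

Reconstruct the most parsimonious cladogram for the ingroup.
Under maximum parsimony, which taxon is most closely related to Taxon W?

The outgroup has state 'absent' for every character, so 'present' is the derived state throughout.
I: derived state 'present' in Taxon B, Taxon R, Taxon T, and Taxon W only — synapomorphy for {Taxon B, Taxon R, Taxon T, Taxon W}.
II (derived state 'present') is unique to Taxon B (autapomorphy; uninformative for grouping).
III (derived state 'present') is shared by Taxon R, Taxon T, and Taxon W — a synapomorphy uniting that clade.
Only Taxon T and Taxon W show the derived state 'present' for IV, supporting them as a clade.
V (derived state 'present') is shared by all ingroup taxa — unites the whole ingroup.
Most parsimonious ingroup topology: ((Taxon B,((Taxon W,Taxon T),Taxon R)),Taxon A).
Taxon W and Taxon T form a cherry on this tree, so they are sister taxa.

Taxon T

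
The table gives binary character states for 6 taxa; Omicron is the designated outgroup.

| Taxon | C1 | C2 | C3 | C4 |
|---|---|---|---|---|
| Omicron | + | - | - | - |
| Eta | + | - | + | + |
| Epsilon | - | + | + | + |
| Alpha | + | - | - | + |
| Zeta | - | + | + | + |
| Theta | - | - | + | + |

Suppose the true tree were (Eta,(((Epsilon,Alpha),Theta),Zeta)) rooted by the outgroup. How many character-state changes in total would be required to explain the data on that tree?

7

Map each character onto (Eta,(((Epsilon,Alpha),Theta),Zeta)) (rooted by Omicron) and count the minimum state changes it requires (Fitch parsimony):
C1: 2; C2: 2; C3: 2; C4: 1.
Total tree length = 7.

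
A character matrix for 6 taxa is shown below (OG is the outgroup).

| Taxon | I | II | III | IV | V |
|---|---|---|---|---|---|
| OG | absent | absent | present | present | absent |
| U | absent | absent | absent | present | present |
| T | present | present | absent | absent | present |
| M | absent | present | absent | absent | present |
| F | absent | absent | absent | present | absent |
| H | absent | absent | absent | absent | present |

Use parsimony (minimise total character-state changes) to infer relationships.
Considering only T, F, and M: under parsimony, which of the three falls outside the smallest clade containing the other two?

Character polarity is set by the outgroup: the derived state is whichever differs from the outgroup's state, so for III, IV the derived state is 'absent', and for the remaining characters it is 'present'.
I: derived state 'present' in T only — an autapomorphy, so it tells us nothing about relationships among taxa.
II (derived state 'present') is shared by M and T — a synapomorphy uniting that clade.
All ingroup taxa share the derived state 'absent' for III; it defines the ingroup but does not resolve relationships within it.
IV: derived state 'absent' in H, M, and T only — synapomorphy for {H, M, T}.
V (derived state 'present') is shared by H, M, T, and U — a synapomorphy uniting that clade.
Most parsimonious ingroup topology: ((U,((T,M),H)),F).
T and M share a more recent common ancestor with each other than either does with F, so F is the least closely related of the three.

F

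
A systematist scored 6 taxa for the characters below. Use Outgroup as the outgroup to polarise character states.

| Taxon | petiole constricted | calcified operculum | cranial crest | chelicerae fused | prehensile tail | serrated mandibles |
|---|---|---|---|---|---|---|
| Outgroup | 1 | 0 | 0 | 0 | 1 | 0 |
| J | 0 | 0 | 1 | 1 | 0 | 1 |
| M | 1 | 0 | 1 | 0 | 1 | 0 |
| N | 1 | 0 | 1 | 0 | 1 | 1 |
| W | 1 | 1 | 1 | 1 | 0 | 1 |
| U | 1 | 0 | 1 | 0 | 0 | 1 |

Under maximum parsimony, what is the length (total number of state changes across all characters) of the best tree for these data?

6

Character polarity is set by the outgroup: the derived state is whichever differs from the outgroup's state, so for petiole constricted, prehensile tail the derived state is '0', and for the remaining characters it is '1'.
petiole constricted (derived state '0') is unique to J (autapomorphy; uninformative for grouping).
calcified operculum (derived state '1') is unique to W (autapomorphy; uninformative for grouping).
cranial crest (derived state '1') is shared by all ingroup taxa — unites the whole ingroup.
chelicerae fused: derived state '1' in J and W only — synapomorphy for {J, W}.
prehensile tail: derived state '0' in J, U, and W only — synapomorphy for {J, U, W}.
serrated mandibles (derived state '1') is shared by J, N, U, and W — a synapomorphy uniting that clade.
Most parsimonious ingroup topology: ((((J,W),U),N),M).
Changes per character on this tree: petiole constricted: 1; calcified operculum: 1; cranial crest: 1; chelicerae fused: 1; prehensile tail: 1; serrated mandibles: 1.
Total = 6.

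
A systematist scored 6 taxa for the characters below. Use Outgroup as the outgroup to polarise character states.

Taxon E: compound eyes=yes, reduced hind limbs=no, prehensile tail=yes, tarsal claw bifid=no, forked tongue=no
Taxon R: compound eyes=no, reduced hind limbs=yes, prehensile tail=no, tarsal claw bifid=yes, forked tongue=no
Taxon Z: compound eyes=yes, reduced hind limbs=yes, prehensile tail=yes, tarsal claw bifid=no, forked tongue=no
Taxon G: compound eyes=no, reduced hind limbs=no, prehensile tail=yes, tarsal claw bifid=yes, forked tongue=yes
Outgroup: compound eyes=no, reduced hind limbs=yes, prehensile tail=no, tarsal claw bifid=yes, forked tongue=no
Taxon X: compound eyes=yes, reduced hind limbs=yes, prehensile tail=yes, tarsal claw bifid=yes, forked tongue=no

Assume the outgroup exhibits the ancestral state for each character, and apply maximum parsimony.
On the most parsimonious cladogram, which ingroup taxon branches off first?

Character polarity is set by the outgroup: the derived state is whichever differs from the outgroup's state, so for reduced hind limbs, tarsal claw bifid the derived state is 'no', and for the remaining characters it is 'yes'.
compound eyes (derived state 'yes') is shared by Taxon E, Taxon X, and Taxon Z — a synapomorphy uniting that clade.
reduced hind limbs groups Taxon E and Taxon G, which is incompatible with the clades supported by the remaining characters; treating it as convergent (homoplasy) costs fewer steps than any alternative tree.
prehensile tail (derived state 'yes') is shared by Taxon E, Taxon G, Taxon X, and Taxon Z — a synapomorphy uniting that clade.
Only Taxon E and Taxon Z show the derived state 'no' for tarsal claw bifid, supporting them as a clade.
forked tongue: derived state 'yes' in Taxon G only — an autapomorphy, so it tells us nothing about relationships among taxa.
Most parsimonious ingroup topology: ((Taxon G,(Taxon X,(Taxon Z,Taxon E))),Taxon R).
Taxon R is sister to the clade containing all other ingroup taxa, so it is the earliest-diverging (most basal) ingroup lineage.

Taxon R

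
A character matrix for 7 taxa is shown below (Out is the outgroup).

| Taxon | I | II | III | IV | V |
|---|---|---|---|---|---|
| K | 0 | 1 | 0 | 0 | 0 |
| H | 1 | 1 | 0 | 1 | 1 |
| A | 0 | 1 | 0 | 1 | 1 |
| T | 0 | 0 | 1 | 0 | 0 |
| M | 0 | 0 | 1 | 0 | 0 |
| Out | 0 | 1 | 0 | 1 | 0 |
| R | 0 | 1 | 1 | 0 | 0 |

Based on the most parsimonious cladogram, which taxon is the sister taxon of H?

Character polarity is set by the outgroup: the derived state is whichever differs from the outgroup's state, so for II, IV the derived state is '0', and for the remaining characters it is '1'.
I (derived state '1') is unique to H (autapomorphy; uninformative for grouping).
Only M and T show the derived state '0' for II, supporting them as a clade.
Only M, R, and T show the derived state '1' for III, supporting them as a clade.
IV (derived state '0') is shared by K, M, R, and T — a synapomorphy uniting that clade.
Only A and H show the derived state '1' for V, supporting them as a clade.
Most parsimonious ingroup topology: ((K,((M,T),R)),(A,H)).
H and A form a cherry on this tree, so they are sister taxa.

A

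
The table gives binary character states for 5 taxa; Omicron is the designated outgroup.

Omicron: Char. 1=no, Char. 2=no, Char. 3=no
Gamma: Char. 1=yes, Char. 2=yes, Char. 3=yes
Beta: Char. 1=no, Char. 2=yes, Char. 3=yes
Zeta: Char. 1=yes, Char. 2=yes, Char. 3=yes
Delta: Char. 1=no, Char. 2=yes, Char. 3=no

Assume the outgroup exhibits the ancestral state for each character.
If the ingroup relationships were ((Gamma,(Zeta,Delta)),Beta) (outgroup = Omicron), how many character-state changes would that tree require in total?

Map each character onto ((Gamma,(Zeta,Delta)),Beta) (rooted by Omicron) and count the minimum state changes it requires (Fitch parsimony):
Char. 1: 2; Char. 2: 1; Char. 3: 2.
Total tree length = 5.

5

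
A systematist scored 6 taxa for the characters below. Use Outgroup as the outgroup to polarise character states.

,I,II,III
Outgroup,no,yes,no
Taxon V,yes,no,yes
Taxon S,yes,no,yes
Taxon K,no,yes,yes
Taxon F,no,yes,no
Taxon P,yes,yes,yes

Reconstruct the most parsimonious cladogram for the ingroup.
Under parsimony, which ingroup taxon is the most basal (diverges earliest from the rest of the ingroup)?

Character polarity is set by the outgroup: the derived state is whichever differs from the outgroup's state, so for II the derived state is 'no', and for the remaining characters it is 'yes'.
I: derived state 'yes' in Taxon P, Taxon S, and Taxon V only — synapomorphy for {Taxon P, Taxon S, Taxon V}.
II (derived state 'no') is shared by Taxon S and Taxon V — a synapomorphy uniting that clade.
Only Taxon K, Taxon P, Taxon S, and Taxon V show the derived state 'yes' for III, supporting them as a clade.
Most parsimonious ingroup topology: ((((Taxon V,Taxon S),Taxon P),Taxon K),Taxon F).
Taxon F is sister to the clade containing all other ingroup taxa, so it is the earliest-diverging (most basal) ingroup lineage.

Taxon F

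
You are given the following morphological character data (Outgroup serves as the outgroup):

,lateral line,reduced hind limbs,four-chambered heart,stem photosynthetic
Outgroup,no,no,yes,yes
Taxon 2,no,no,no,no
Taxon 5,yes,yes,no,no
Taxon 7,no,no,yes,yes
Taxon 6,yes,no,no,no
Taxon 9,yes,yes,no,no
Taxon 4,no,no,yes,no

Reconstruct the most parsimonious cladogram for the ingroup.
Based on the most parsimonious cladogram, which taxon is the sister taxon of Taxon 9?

Taxon 5

Character polarity is set by the outgroup: the derived state is whichever differs from the outgroup's state, so for four-chambered heart, stem photosynthetic the derived state is 'no', and for the remaining characters it is 'yes'.
Only Taxon 5, Taxon 6, and Taxon 9 show the derived state 'yes' for lateral line, supporting them as a clade.
Only Taxon 5 and Taxon 9 show the derived state 'yes' for reduced hind limbs, supporting them as a clade.
Only Taxon 2, Taxon 5, Taxon 6, and Taxon 9 show the derived state 'no' for four-chambered heart, supporting them as a clade.
stem photosynthetic (derived state 'no') is shared by Taxon 2, Taxon 4, Taxon 5, Taxon 6, and Taxon 9 — a synapomorphy uniting that clade.
Most parsimonious ingroup topology: (((Taxon 2,((Taxon 5,Taxon 9),Taxon 6)),Taxon 4),Taxon 7).
Taxon 9 and Taxon 5 form a cherry on this tree, so they are sister taxa.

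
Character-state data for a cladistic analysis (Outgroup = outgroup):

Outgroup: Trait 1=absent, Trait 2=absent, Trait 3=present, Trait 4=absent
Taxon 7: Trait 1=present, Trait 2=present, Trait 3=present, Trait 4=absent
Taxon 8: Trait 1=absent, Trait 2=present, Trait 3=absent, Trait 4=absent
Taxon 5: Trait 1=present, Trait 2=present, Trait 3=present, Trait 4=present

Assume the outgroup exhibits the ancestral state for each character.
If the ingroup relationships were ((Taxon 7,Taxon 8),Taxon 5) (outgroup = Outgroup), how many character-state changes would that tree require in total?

Map each character onto ((Taxon 7,Taxon 8),Taxon 5) (rooted by Outgroup) and count the minimum state changes it requires (Fitch parsimony):
Trait 1: 2; Trait 2: 1; Trait 3: 1; Trait 4: 1.
Total tree length = 5.

5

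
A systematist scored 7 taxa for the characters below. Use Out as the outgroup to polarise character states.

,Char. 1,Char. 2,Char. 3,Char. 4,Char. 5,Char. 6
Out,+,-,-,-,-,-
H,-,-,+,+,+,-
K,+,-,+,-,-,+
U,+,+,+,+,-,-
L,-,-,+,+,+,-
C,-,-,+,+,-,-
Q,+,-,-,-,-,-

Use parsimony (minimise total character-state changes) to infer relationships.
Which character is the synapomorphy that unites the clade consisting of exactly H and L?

Char. 5

Character polarity is set by the outgroup: the derived state is whichever differs from the outgroup's state, so for Char. 1 the derived state is '-', and for the remaining characters it is '+'.
Char. 1: derived state '-' in C, H, and L only — synapomorphy for {C, H, L}.
Char. 2 (derived state '+') is unique to U (autapomorphy; uninformative for grouping).
Char. 3 (derived state '+') is shared by C, H, K, L, and U — a synapomorphy uniting that clade.
Char. 4 (derived state '+') is shared by C, H, L, and U — a synapomorphy uniting that clade.
Only H and L show the derived state '+' for Char. 5, supporting them as a clade.
Char. 6 (derived state '+') is unique to K (autapomorphy; uninformative for grouping).
Most parsimonious ingroup topology: (((((H,L),C),U),K),Q).
The clade {H, L} is supported by Char. 5: its derived state '+' occurs in exactly those taxa and in no other taxon (including the outgroup).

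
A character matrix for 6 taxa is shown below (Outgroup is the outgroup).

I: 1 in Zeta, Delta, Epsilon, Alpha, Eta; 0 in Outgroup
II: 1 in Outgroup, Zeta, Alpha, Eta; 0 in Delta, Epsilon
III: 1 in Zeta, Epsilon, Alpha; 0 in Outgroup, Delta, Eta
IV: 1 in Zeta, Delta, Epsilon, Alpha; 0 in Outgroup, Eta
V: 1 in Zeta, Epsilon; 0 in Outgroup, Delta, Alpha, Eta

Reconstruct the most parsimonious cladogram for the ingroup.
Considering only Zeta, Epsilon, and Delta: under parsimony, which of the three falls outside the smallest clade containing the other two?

Character polarity is set by the outgroup: the derived state is whichever differs from the outgroup's state, so for II the derived state is '0', and for the remaining characters it is '1'.
I (derived state '1') is shared by all ingroup taxa — unites the whole ingroup.
II (state '0') occurs in Delta and Epsilon but conflicts with the nesting implied by the other characters — most parsimoniously interpreted as homoplasy.
Only Alpha, Epsilon, and Zeta show the derived state '1' for III, supporting them as a clade.
IV (derived state '1') is shared by Alpha, Delta, Epsilon, and Zeta — a synapomorphy uniting that clade.
V (derived state '1') is shared by Epsilon and Zeta — a synapomorphy uniting that clade.
Most parsimonious ingroup topology: ((((Zeta,Epsilon),Alpha),Delta),Eta).
Epsilon and Zeta share a more recent common ancestor with each other than either does with Delta, so Delta is the least closely related of the three.

Delta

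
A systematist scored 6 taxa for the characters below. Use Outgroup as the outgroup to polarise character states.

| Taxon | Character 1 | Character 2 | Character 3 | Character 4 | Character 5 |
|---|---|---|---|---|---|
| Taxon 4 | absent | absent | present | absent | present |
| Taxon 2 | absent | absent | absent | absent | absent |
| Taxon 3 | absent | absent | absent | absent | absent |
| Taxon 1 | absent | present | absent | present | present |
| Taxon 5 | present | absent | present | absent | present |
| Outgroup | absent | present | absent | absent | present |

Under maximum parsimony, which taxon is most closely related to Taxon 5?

Character polarity is set by the outgroup: the derived state is whichever differs from the outgroup's state, so for Character 2, Character 5 the derived state is 'absent', and for the remaining characters it is 'present'.
Character 1: derived state 'present' in Taxon 5 only — an autapomorphy, so it tells us nothing about relationships among taxa.
Only Taxon 2, Taxon 3, Taxon 4, and Taxon 5 show the derived state 'absent' for Character 2, supporting them as a clade.
Character 3: derived state 'present' in Taxon 4 and Taxon 5 only — synapomorphy for {Taxon 4, Taxon 5}.
Character 4: derived state 'present' in Taxon 1 only — an autapomorphy, so it tells us nothing about relationships among taxa.
Character 5: derived state 'absent' in Taxon 2 and Taxon 3 only — synapomorphy for {Taxon 2, Taxon 3}.
Most parsimonious ingroup topology: (((Taxon 5,Taxon 4),(Taxon 3,Taxon 2)),Taxon 1).
Taxon 5 and Taxon 4 form a cherry on this tree, so they are sister taxa.

Taxon 4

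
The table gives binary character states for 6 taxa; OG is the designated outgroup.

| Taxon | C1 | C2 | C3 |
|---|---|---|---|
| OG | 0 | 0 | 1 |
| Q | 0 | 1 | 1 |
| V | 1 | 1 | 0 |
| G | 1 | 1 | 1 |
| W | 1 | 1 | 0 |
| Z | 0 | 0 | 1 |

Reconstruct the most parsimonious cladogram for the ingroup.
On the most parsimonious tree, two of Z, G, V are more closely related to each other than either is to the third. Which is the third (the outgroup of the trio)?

Character polarity is set by the outgroup: the derived state is whichever differs from the outgroup's state, so for C3 the derived state is '0', and for the remaining characters it is '1'.
C1: derived state '1' in G, V, and W only — synapomorphy for {G, V, W}.
C2 (derived state '1') is shared by G, Q, V, and W — a synapomorphy uniting that clade.
Only V and W show the derived state '0' for C3, supporting them as a clade.
Most parsimonious ingroup topology: ((Q,((V,W),G)),Z).
G and V share a more recent common ancestor with each other than either does with Z, so Z is the least closely related of the three.

Z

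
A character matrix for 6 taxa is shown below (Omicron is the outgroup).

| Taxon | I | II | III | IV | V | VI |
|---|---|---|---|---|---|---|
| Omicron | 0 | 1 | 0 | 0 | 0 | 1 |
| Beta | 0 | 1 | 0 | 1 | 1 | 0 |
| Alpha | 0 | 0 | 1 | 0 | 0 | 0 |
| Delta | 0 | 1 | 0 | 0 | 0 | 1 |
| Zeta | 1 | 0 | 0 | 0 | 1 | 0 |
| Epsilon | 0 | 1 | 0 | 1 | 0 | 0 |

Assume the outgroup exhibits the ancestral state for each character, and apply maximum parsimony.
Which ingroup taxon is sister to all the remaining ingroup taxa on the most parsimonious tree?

Delta

Character polarity is set by the outgroup: the derived state is whichever differs from the outgroup's state, so for II, VI the derived state is '0', and for the remaining characters it is '1'.
I (derived state '1') is unique to Zeta (autapomorphy; uninformative for grouping).
Only Alpha and Zeta show the derived state '0' for II, supporting them as a clade.
III: derived state '1' in Alpha only — an autapomorphy, so it tells us nothing about relationships among taxa.
Only Beta and Epsilon show the derived state '1' for IV, supporting them as a clade.
V (state '1') occurs in Beta and Zeta but conflicts with the nesting implied by the other characters — most parsimoniously interpreted as homoplasy.
VI: derived state '0' in Alpha, Beta, Epsilon, and Zeta only — synapomorphy for {Alpha, Beta, Epsilon, Zeta}.
Most parsimonious ingroup topology: (((Beta,Epsilon),(Alpha,Zeta)),Delta).
Delta is sister to the clade containing all other ingroup taxa, so it is the earliest-diverging (most basal) ingroup lineage.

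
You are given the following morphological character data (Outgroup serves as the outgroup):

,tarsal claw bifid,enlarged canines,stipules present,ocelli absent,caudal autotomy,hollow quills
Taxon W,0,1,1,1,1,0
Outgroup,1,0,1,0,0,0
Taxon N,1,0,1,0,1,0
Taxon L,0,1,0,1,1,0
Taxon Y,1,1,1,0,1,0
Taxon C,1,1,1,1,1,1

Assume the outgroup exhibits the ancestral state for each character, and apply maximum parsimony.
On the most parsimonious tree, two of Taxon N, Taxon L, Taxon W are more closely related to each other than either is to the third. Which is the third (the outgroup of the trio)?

Character polarity is set by the outgroup: the derived state is whichever differs from the outgroup's state, so for tarsal claw bifid, stipules present the derived state is '0', and for the remaining characters it is '1'.
tarsal claw bifid (derived state '0') is shared by Taxon L and Taxon W — a synapomorphy uniting that clade.
enlarged canines (derived state '1') is shared by Taxon C, Taxon L, Taxon W, and Taxon Y — a synapomorphy uniting that clade.
stipules present (derived state '0') is unique to Taxon L (autapomorphy; uninformative for grouping).
ocelli absent (derived state '1') is shared by Taxon C, Taxon L, and Taxon W — a synapomorphy uniting that clade.
caudal autotomy (derived state '1') is shared by all ingroup taxa — unites the whole ingroup.
hollow quills (derived state '1') is unique to Taxon C (autapomorphy; uninformative for grouping).
Most parsimonious ingroup topology: (((Taxon C,(Taxon W,Taxon L)),Taxon Y),Taxon N).
Taxon W and Taxon L share a more recent common ancestor with each other than either does with Taxon N, so Taxon N is the least closely related of the three.

Taxon N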